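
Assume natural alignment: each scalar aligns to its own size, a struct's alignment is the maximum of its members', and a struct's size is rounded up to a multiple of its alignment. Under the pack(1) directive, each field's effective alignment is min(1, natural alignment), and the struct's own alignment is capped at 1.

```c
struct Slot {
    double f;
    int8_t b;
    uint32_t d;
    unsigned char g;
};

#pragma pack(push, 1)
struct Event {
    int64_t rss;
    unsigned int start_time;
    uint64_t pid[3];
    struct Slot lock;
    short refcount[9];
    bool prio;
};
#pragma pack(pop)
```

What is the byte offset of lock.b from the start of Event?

44

Slot: f at 0 (size 8, align 8) → ends 8; b at 8 (size 1, align 1) → ends 9; pad 3 to align 4 for d; d at 12 (size 4, align 4) → ends 16; g at 16 (size 1, align 1) → ends 17; tail pad 7 to reach multiple of 8; total 24 bytes, alignment 8
rss at 0 (size 8, align 1) → ends 8
start_time at 8 (size 4, align 1) → ends 12
pid at 12 (size 24, align 1) → ends 36
lock at 36 (size 24, align 1) → ends 60
within Slot: b at 8
36 + 8 = 44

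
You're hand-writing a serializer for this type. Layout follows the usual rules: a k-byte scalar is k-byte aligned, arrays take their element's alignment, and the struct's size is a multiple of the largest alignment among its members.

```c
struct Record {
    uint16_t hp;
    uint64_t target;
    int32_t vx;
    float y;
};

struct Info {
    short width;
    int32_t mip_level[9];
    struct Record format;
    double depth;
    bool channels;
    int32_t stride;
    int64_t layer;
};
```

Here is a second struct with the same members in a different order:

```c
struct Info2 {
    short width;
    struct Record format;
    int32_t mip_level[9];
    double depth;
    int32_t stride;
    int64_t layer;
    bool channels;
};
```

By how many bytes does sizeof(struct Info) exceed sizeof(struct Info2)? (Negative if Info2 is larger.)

-16

Record: 0..2  hp  (2B, 2-aligned); 2..8  -- padding (6B); 8..16  target  (8B, 8-aligned); 16..20  vx  (4B, 4-aligned); 20..24  y  (4B, 4-aligned); sizeof = 24, alignof = 8
0..2  width  (2B, 2-aligned)
2..4  -- padding (2B)
4..40  mip_level  (36B, 4-aligned)
40..64  format  (24B, 8-aligned)
64..72  depth  (8B, 8-aligned)
72..73  channels  (1B, 1-aligned)
73..76  -- padding (3B)
76..80  stride  (4B, 4-aligned)
80..88  layer  (8B, 8-aligned)
sizeof = 88, alignof = 8
— Info2 —
0..2  width  (2B, 2-aligned)
2..8  -- padding (6B)
8..32  format  (24B, 8-aligned)
32..68  mip_level  (36B, 4-aligned)
68..72  -- padding (4B)
72..80  depth  (8B, 8-aligned)
80..84  stride  (4B, 4-aligned)
84..88  -- padding (4B)
88..96  layer  (8B, 8-aligned)
96..97  channels  (1B, 1-aligned)
97..104  -- tail padding (7B)
sizeof = 104, alignof = 8
88 − 104 = -16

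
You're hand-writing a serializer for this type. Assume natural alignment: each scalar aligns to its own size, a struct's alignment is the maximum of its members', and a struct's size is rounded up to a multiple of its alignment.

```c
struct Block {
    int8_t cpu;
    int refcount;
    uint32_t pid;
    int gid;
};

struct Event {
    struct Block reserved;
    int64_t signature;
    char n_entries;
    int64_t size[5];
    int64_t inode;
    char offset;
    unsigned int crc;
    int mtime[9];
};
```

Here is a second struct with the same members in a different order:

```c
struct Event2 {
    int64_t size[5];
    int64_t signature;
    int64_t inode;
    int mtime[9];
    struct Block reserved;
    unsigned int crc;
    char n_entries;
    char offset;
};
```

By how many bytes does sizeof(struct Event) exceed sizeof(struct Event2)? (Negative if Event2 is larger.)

Block: 0..1  cpu  (1B, 1-aligned); 1..4  -- padding (3B); 4..8  refcount  (4B, 4-aligned); 8..12  pid  (4B, 4-aligned); 12..16  gid  (4B, 4-aligned); sizeof = 16, alignof = 4
0..16  reserved  (16B, 4-aligned)
16..24  signature  (8B, 8-aligned)
24..25  n_entries  (1B, 1-aligned)
25..32  -- padding (7B)
32..72  size  (40B, 8-aligned)
72..80  inode  (8B, 8-aligned)
80..81  offset  (1B, 1-aligned)
81..84  -- padding (3B)
84..88  crc  (4B, 4-aligned)
88..124  mtime  (36B, 4-aligned)
124..128  -- tail padding (4B)
sizeof = 128, alignof = 8
— Event2 —
0..40  size  (40B, 8-aligned)
40..48  signature  (8B, 8-aligned)
48..56  inode  (8B, 8-aligned)
56..92  mtime  (36B, 4-aligned)
92..108  reserved  (16B, 4-aligned)
108..112  crc  (4B, 4-aligned)
112..113  n_entries  (1B, 1-aligned)
113..114  offset  (1B, 1-aligned)
114..120  -- tail padding (6B)
sizeof = 120, alignof = 8
128 − 120 = 8

8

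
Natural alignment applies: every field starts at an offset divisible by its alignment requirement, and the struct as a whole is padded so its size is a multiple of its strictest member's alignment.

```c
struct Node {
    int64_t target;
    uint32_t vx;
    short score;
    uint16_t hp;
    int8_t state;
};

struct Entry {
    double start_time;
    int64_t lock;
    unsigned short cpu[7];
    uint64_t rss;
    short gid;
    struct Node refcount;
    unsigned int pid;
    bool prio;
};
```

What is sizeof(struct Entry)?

80 bytes

Node: @0: target [8B, align 8] → 8; @8: vx [4B, align 4] → 12; @12: score [2B, align 2] → 14; @14: hp [2B, align 2] → 16; @16: state [1B, align 1] → 17; +7 tail pad (align 8); size 24, align 8
@0: start_time [8B, align 8] → 8
@8: lock [8B, align 8] → 16
@16: cpu [14B, align 2] → 30
+2 pad (align 8)
@32: rss [8B, align 8] → 40
@40: gid [2B, align 2] → 42
+6 pad (align 8)
@48: refcount [24B, align 8] → 72
@72: pid [4B, align 4] → 76
@76: prio [1B, align 1] → 77
+3 tail pad (align 8)
size 80, align 8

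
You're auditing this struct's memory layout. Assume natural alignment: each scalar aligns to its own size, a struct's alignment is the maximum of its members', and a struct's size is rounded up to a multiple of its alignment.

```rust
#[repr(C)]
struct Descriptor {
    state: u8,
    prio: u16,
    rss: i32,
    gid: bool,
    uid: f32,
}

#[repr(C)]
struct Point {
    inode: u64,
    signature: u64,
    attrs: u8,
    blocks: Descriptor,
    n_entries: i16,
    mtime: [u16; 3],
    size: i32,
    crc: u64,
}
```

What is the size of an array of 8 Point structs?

448

Descriptor: state at 0 (size 1, align 1) → ends 1; pad 1 to align 2 for prio; prio at 2 (size 2, align 2) → ends 4; rss at 4 (size 4, align 4) → ends 8; gid at 8 (size 1, align 1) → ends 9; pad 3 to align 4 for uid; uid at 12 (size 4, align 4) → ends 16; total 16 bytes, alignment 4
inode at 0 (size 8, align 8) → ends 8
signature at 8 (size 8, align 8) → ends 16
attrs at 16 (size 1, align 1) → ends 17
pad 3 to align 4 for blocks
blocks at 20 (size 16, align 4) → ends 36
n_entries at 36 (size 2, align 2) → ends 38
mtime at 38 (size 6, align 2) → ends 44
size at 44 (size 4, align 4) → ends 48
crc at 48 (size 8, align 8) → ends 56
total 56 bytes, alignment 8
array of 8: 8 × 56 = 448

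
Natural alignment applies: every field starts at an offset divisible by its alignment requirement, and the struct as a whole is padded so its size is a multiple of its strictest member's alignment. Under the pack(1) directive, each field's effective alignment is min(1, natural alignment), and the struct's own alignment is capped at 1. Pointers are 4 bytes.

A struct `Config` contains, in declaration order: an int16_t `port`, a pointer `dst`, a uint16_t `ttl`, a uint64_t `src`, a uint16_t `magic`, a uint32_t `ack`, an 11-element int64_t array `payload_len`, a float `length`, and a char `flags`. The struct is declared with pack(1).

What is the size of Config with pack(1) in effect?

115

0..2  port  (2B, 1-aligned)
2..6  dst  (4B, 1-aligned)
6..8  ttl  (2B, 1-aligned)
8..16  src  (8B, 1-aligned)
16..18  magic  (2B, 1-aligned)
18..22  ack  (4B, 1-aligned)
22..110  payload_len  (88B, 1-aligned)
110..114  length  (4B, 1-aligned)
114..115  flags  (1B, 1-aligned)
sizeof = 115, alignof = 1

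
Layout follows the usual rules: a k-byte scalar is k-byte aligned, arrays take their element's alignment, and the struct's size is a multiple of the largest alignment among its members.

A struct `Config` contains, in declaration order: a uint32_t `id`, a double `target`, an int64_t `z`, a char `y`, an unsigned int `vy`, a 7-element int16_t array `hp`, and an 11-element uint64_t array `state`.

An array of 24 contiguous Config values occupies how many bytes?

3264

0..4  id  (4B, 4-aligned)
4..8  -- padding (4B)
8..16  target  (8B, 8-aligned)
16..24  z  (8B, 8-aligned)
24..25  y  (1B, 1-aligned)
25..28  -- padding (3B)
28..32  vy  (4B, 4-aligned)
32..46  hp  (14B, 2-aligned)
46..48  -- padding (2B)
48..136  state  (88B, 8-aligned)
sizeof = 136, alignof = 8
array of 24: 24 × 136 = 3264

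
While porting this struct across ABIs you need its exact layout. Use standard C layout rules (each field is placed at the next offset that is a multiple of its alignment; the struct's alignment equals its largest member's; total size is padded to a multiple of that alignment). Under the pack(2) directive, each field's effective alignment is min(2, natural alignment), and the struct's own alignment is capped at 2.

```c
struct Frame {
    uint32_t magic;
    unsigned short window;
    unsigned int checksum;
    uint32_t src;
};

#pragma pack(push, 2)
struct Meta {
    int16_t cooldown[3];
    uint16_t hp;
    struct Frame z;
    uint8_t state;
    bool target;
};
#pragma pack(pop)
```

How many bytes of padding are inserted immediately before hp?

0

Frame: 0..4  magic  (4B, 4-aligned); 4..6  window  (2B, 2-aligned); 6..8  -- padding (2B); 8..12  checksum  (4B, 4-aligned); 12..16  src  (4B, 4-aligned); sizeof = 16, alignof = 4
0..6  cooldown  (6B, 2-aligned)
6..8  hp  (2B, 2-aligned)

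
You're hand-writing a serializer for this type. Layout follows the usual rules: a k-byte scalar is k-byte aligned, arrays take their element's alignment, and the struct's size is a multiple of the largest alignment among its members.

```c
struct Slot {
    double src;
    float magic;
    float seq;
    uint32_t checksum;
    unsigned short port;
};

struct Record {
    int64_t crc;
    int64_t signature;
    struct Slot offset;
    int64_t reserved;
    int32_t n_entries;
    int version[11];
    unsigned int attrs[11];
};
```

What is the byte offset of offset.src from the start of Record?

16

Slot: @0: src [8B, align 8] → 8; @8: magic [4B, align 4] → 12; @12: seq [4B, align 4] → 16; @16: checksum [4B, align 4] → 20; @20: port [2B, align 2] → 22; +2 tail pad (align 8); size 24, align 8
@0: crc [8B, align 8] → 8
@8: signature [8B, align 8] → 16
@16: offset [24B, align 8] → 40
within Slot: src at 0
16 + 0 = 16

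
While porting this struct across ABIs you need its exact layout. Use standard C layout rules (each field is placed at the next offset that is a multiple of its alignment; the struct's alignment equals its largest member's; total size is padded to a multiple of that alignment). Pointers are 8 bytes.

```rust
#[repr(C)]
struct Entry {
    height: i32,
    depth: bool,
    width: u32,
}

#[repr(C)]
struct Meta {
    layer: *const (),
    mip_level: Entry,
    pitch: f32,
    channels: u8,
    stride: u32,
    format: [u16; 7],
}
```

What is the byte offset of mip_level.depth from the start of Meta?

12

Entry: 0..4  height  (4B, 4-aligned); 4..5  depth  (1B, 1-aligned); 5..8  -- padding (3B); 8..12  width  (4B, 4-aligned); sizeof = 12, alignof = 4
0..8  layer  (8B, 8-aligned)
8..20  mip_level  (12B, 4-aligned)
within Entry: depth at 4
8 + 4 = 12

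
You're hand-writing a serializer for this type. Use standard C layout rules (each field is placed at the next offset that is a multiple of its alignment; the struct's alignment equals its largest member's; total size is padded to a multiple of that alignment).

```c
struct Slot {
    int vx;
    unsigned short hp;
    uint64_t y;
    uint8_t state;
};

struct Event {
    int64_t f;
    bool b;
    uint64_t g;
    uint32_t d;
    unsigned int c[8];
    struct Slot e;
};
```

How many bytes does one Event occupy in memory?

Slot: 0..4  vx  (4B, 4-aligned); 4..6  hp  (2B, 2-aligned); 6..8  -- padding (2B); 8..16  y  (8B, 8-aligned); 16..17  state  (1B, 1-aligned); 17..24  -- tail padding (7B); sizeof = 24, alignof = 8
0..8  f  (8B, 8-aligned)
8..9  b  (1B, 1-aligned)
9..16  -- padding (7B)
16..24  g  (8B, 8-aligned)
24..28  d  (4B, 4-aligned)
28..60  c  (32B, 4-aligned)
60..64  -- padding (4B)
64..88  e  (24B, 8-aligned)
sizeof = 88, alignof = 8

88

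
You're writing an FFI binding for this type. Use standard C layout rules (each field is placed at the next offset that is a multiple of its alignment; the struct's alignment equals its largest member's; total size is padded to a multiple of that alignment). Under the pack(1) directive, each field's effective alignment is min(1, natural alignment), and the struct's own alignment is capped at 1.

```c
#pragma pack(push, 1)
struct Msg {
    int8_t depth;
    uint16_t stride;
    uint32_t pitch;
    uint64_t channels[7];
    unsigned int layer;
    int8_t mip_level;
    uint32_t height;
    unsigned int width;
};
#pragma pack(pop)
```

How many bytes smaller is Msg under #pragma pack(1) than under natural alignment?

4

natural layout:
  @0: depth [1B, align 1] → 1
  +1 pad (align 2)
  @2: stride [2B, align 2] → 4
  @4: pitch [4B, align 4] → 8
  @8: channels [56B, align 8] → 64
  @64: layer [4B, align 4] → 68
  @68: mip_level [1B, align 1] → 69
  +3 pad (align 4)
  @72: height [4B, align 4] → 76
  @76: width [4B, align 4] → 80
  size 80, align 8
packed(1) layout:
  @0: depth [1B, align 1] → 1
  @1: stride [2B, align 1] → 3
  @3: pitch [4B, align 1] → 7
  @7: channels [56B, align 1] → 63
  @63: layer [4B, align 1] → 67
  @67: mip_level [1B, align 1] → 68
  @68: height [4B, align 1] → 72
  @72: width [4B, align 1] → 76
  size 76, align 1
80 − 76 = 4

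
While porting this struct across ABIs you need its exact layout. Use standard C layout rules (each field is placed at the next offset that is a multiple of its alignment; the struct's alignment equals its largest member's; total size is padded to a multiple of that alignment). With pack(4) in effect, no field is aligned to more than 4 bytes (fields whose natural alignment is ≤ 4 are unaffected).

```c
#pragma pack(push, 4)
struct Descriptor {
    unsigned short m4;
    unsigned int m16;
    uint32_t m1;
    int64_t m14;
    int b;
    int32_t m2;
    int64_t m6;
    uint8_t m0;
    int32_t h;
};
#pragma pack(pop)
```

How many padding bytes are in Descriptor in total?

5

m4 at 0 (size 2, align 2) → ends 2
pad 2 to align 4 for m16
m16 at 4 (size 4, align 4) → ends 8
m1 at 8 (size 4, align 4) → ends 12
m14 at 12 (size 8, align 4) → ends 20
b at 20 (size 4, align 4) → ends 24
m2 at 24 (size 4, align 4) → ends 28
m6 at 28 (size 8, align 4) → ends 36
m0 at 36 (size 1, align 1) → ends 37
pad 3 to align 4 for h
h at 40 (size 4, align 4) → ends 44
total 44 bytes, alignment 4
data bytes 39, size 44 → padding 5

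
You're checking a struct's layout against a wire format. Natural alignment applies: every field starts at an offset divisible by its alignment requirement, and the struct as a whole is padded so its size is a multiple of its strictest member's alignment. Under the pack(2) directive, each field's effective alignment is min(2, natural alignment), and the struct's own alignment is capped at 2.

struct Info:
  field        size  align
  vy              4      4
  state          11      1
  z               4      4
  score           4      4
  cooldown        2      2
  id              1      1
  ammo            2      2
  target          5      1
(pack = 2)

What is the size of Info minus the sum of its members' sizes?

3

0..4  vy  (4B, 2-aligned)
4..15  state  (11B, 1-aligned)
15..16  -- padding (1B)
16..20  z  (4B, 2-aligned)
20..24  score  (4B, 2-aligned)
24..26  cooldown  (2B, 2-aligned)
26..27  id  (1B, 1-aligned)
27..28  -- padding (1B)
28..30  ammo  (2B, 2-aligned)
30..35  target  (5B, 1-aligned)
35..36  -- tail padding (1B)
sizeof = 36, alignof = 2
data bytes 33, size 36 → padding 3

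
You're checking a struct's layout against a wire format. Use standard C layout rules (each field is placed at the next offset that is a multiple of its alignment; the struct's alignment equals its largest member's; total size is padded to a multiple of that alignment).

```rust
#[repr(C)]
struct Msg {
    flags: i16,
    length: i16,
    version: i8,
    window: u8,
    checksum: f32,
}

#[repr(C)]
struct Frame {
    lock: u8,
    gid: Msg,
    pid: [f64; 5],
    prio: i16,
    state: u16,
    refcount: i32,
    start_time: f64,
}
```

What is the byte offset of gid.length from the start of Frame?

6

Msg: 0..2  flags  (2B, 2-aligned); 2..4  length  (2B, 2-aligned); 4..5  version  (1B, 1-aligned); 5..6  window  (1B, 1-aligned); 6..8  -- padding (2B); 8..12  checksum  (4B, 4-aligned); sizeof = 12, alignof = 4
0..1  lock  (1B, 1-aligned)
1..4  -- padding (3B)
4..16  gid  (12B, 4-aligned)
within Msg: length at 2
4 + 2 = 6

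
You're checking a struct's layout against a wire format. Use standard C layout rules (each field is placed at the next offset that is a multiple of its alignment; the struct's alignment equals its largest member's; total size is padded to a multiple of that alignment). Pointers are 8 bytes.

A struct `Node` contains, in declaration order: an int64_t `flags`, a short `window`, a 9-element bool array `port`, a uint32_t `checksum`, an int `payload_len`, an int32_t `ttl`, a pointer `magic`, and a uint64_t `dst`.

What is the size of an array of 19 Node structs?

0..8  flags  (8B, 8-aligned)
8..10  window  (2B, 2-aligned)
10..19  port  (9B, 1-aligned)
19..20  -- padding (1B)
20..24  checksum  (4B, 4-aligned)
24..28  payload_len  (4B, 4-aligned)
28..32  ttl  (4B, 4-aligned)
32..40  magic  (8B, 8-aligned)
40..48  dst  (8B, 8-aligned)
sizeof = 48, alignof = 8
array of 19: 19 × 48 = 912

912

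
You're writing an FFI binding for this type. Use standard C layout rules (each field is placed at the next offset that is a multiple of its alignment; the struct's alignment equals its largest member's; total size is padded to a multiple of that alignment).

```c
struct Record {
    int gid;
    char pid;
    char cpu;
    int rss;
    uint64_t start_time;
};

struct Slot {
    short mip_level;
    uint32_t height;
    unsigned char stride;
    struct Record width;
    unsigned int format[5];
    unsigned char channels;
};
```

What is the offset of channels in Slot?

60

Record: 0..4  gid  (4B, 4-aligned); 4..5  pid  (1B, 1-aligned); 5..6  cpu  (1B, 1-aligned); 6..8  -- padding (2B); 8..12  rss  (4B, 4-aligned); 12..16  -- padding (4B); 16..24  start_time  (8B, 8-aligned); sizeof = 24, alignof = 8
0..2  mip_level  (2B, 2-aligned)
2..4  -- padding (2B)
4..8  height  (4B, 4-aligned)
8..9  stride  (1B, 1-aligned)
9..16  -- padding (7B)
16..40  width  (24B, 8-aligned)
40..60  format  (20B, 4-aligned)
60..61  channels  (1B, 1-aligned)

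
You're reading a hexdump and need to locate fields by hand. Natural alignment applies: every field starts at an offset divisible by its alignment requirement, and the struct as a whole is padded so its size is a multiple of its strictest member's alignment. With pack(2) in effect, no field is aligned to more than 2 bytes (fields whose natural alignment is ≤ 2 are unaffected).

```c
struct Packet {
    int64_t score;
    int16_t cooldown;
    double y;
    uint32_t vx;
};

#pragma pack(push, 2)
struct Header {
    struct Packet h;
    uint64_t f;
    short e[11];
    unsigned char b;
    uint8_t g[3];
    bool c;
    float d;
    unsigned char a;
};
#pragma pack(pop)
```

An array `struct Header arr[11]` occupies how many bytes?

814

Packet: 0..8  score  (8B, 8-aligned); 8..10  cooldown  (2B, 2-aligned); 10..16  -- padding (6B); 16..24  y  (8B, 8-aligned); 24..28  vx  (4B, 4-aligned); 28..32  -- tail padding (4B); sizeof = 32, alignof = 8
0..32  h  (32B, 2-aligned)
32..40  f  (8B, 2-aligned)
40..62  e  (22B, 2-aligned)
62..63  b  (1B, 1-aligned)
63..66  g  (3B, 1-aligned)
66..67  c  (1B, 1-aligned)
67..68  -- padding (1B)
68..72  d  (4B, 2-aligned)
72..73  a  (1B, 1-aligned)
73..74  -- tail padding (1B)
sizeof = 74, alignof = 2
array of 11: 11 × 74 = 814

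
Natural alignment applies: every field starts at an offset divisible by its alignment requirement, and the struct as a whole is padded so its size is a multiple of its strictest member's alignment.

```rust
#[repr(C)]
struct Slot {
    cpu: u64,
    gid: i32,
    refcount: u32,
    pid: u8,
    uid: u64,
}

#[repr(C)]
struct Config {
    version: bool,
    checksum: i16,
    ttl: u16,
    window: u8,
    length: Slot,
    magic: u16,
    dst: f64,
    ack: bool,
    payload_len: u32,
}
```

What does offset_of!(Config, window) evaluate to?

6

Slot: 0..8  cpu  (8B, 8-aligned); 8..12  gid  (4B, 4-aligned); 12..16  refcount  (4B, 4-aligned); 16..17  pid  (1B, 1-aligned); 17..24  -- padding (7B); 24..32  uid  (8B, 8-aligned); sizeof = 32, alignof = 8
0..1  version  (1B, 1-aligned)
1..2  -- padding (1B)
2..4  checksum  (2B, 2-aligned)
4..6  ttl  (2B, 2-aligned)
6..7  window  (1B, 1-aligned)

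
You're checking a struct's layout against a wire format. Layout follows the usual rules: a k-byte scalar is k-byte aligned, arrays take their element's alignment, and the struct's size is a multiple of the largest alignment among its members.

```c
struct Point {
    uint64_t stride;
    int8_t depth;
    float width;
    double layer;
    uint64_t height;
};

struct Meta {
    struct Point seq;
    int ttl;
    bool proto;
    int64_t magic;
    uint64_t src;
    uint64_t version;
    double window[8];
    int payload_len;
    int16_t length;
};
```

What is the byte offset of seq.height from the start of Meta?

Point: stride at 0 (size 8, align 8) → ends 8; depth at 8 (size 1, align 1) → ends 9; pad 3 to align 4 for width; width at 12 (size 4, align 4) → ends 16; layer at 16 (size 8, align 8) → ends 24; height at 24 (size 8, align 8) → ends 32; total 32 bytes, alignment 8
seq at 0 (size 32, align 8) → ends 32
within Point: height at 24
0 + 24 = 24

24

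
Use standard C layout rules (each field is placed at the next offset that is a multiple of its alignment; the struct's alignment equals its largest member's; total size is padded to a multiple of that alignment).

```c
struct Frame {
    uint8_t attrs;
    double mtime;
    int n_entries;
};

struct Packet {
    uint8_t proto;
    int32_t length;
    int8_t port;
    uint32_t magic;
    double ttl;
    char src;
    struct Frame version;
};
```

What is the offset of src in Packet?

24

Frame: @0: attrs [1B, align 1] → 1; +7 pad (align 8); @8: mtime [8B, align 8] → 16; @16: n_entries [4B, align 4] → 20; +4 tail pad (align 8); size 24, align 8
@0: proto [1B, align 1] → 1
+3 pad (align 4)
@4: length [4B, align 4] → 8
@8: port [1B, align 1] → 9
+3 pad (align 4)
@12: magic [4B, align 4] → 16
@16: ttl [8B, align 8] → 24
@24: src [1B, align 1] → 25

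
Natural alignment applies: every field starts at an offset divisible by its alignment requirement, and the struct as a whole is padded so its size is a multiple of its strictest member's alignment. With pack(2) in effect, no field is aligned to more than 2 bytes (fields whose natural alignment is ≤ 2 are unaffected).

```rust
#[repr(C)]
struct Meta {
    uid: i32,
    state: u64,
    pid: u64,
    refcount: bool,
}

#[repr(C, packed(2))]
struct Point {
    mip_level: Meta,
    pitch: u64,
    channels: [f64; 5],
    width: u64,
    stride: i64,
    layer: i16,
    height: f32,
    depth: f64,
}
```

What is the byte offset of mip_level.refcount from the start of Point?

24

Meta: @0: uid [4B, align 4] → 4; +4 pad (align 8); @8: state [8B, align 8] → 16; @16: pid [8B, align 8] → 24; @24: refcount [1B, align 1] → 25; +7 tail pad (align 8); size 32, align 8
@0: mip_level [32B, align 2] → 32
within Meta: refcount at 24
0 + 24 = 24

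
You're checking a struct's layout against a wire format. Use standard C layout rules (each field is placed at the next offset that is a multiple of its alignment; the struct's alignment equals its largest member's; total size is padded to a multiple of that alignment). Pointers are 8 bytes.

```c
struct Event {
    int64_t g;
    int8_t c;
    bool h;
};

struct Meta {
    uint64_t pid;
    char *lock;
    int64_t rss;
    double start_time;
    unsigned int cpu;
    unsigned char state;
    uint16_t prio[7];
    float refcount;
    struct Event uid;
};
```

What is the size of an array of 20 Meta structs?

1440

Event: g at 0 (size 8, align 8) → ends 8; c at 8 (size 1, align 1) → ends 9; h at 9 (size 1, align 1) → ends 10; tail pad 6 to reach multiple of 8; total 16 bytes, alignment 8
pid at 0 (size 8, align 8) → ends 8
lock at 8 (size 8, align 8) → ends 16
rss at 16 (size 8, align 8) → ends 24
start_time at 24 (size 8, align 8) → ends 32
cpu at 32 (size 4, align 4) → ends 36
state at 36 (size 1, align 1) → ends 37
pad 1 to align 2 for prio
prio at 38 (size 14, align 2) → ends 52
refcount at 52 (size 4, align 4) → ends 56
uid at 56 (size 16, align 8) → ends 72
total 72 bytes, alignment 8
array of 20: 20 × 72 = 1440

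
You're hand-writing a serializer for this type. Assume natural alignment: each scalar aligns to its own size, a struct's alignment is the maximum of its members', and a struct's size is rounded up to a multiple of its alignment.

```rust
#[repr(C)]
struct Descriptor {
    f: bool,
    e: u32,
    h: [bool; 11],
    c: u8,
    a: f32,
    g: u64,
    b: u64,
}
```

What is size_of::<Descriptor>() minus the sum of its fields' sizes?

@0: f [1B, align 1] → 1
+3 pad (align 4)
@4: e [4B, align 4] → 8
@8: h [11B, align 1] → 19
@19: c [1B, align 1] → 20
@20: a [4B, align 4] → 24
@24: g [8B, align 8] → 32
@32: b [8B, align 8] → 40
size 40, align 8
data bytes 37, size 40 → padding 3

3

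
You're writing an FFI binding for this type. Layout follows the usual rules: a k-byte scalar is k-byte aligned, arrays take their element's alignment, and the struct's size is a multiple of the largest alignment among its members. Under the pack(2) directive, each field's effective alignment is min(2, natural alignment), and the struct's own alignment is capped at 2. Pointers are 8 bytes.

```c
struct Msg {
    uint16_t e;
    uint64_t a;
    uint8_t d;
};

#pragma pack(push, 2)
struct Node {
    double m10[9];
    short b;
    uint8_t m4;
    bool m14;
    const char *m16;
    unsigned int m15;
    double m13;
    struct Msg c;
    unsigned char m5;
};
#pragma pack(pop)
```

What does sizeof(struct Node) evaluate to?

122 bytes

Msg: e at 0 (size 2, align 2) → ends 2; pad 6 to align 8 for a; a at 8 (size 8, align 8) → ends 16; d at 16 (size 1, align 1) → ends 17; tail pad 7 to reach multiple of 8; total 24 bytes, alignment 8
m10 at 0 (size 72, align 2) → ends 72
b at 72 (size 2, align 2) → ends 74
m4 at 74 (size 1, align 1) → ends 75
m14 at 75 (size 1, align 1) → ends 76
m16 at 76 (size 8, align 2) → ends 84
m15 at 84 (size 4, align 2) → ends 88
m13 at 88 (size 8, align 2) → ends 96
c at 96 (size 24, align 2) → ends 120
m5 at 120 (size 1, align 1) → ends 121
tail pad 1 to reach multiple of 2
total 122 bytes, alignment 2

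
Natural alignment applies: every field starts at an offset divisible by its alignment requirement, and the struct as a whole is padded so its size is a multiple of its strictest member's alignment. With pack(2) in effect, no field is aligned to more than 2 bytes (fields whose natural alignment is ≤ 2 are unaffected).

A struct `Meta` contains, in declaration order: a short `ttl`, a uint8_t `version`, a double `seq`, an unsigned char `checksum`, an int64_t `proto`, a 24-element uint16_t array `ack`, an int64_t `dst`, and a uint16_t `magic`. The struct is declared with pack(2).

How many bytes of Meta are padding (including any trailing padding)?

0..2  ttl  (2B, 2-aligned)
2..3  version  (1B, 1-aligned)
3..4  -- padding (1B)
4..12  seq  (8B, 2-aligned)
12..13  checksum  (1B, 1-aligned)
13..14  -- padding (1B)
14..22  proto  (8B, 2-aligned)
22..70  ack  (48B, 2-aligned)
70..78  dst  (8B, 2-aligned)
78..80  magic  (2B, 2-aligned)
sizeof = 80, alignof = 2
data bytes 78, size 80 → padding 2

2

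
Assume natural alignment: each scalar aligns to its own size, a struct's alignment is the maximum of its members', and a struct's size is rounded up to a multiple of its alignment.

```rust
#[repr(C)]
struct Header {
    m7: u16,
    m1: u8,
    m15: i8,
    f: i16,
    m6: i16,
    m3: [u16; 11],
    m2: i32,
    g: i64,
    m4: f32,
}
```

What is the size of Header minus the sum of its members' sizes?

@0: m7 [2B, align 2] → 2
@2: m1 [1B, align 1] → 3
@3: m15 [1B, align 1] → 4
@4: f [2B, align 2] → 6
@6: m6 [2B, align 2] → 8
@8: m3 [22B, align 2] → 30
+2 pad (align 4)
@32: m2 [4B, align 4] → 36
+4 pad (align 8)
@40: g [8B, align 8] → 48
@48: m4 [4B, align 4] → 52
+4 tail pad (align 8)
size 56, align 8
data bytes 46, size 56 → padding 10

10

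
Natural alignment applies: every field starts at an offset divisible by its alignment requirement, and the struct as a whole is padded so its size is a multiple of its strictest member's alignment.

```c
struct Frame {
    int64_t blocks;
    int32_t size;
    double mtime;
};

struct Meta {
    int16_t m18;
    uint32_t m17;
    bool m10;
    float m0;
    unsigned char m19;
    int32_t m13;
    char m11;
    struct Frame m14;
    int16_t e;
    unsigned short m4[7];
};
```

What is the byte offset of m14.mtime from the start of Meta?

48

Frame: blocks at 0 (size 8, align 8) → ends 8; size at 8 (size 4, align 4) → ends 12; pad 4 to align 8 for mtime; mtime at 16 (size 8, align 8) → ends 24; total 24 bytes, alignment 8
m18 at 0 (size 2, align 2) → ends 2
pad 2 to align 4 for m17
m17 at 4 (size 4, align 4) → ends 8
m10 at 8 (size 1, align 1) → ends 9
pad 3 to align 4 for m0
m0 at 12 (size 4, align 4) → ends 16
m19 at 16 (size 1, align 1) → ends 17
pad 3 to align 4 for m13
m13 at 20 (size 4, align 4) → ends 24
m11 at 24 (size 1, align 1) → ends 25
pad 7 to align 8 for m14
m14 at 32 (size 24, align 8) → ends 56
within Frame: mtime at 16
32 + 16 = 48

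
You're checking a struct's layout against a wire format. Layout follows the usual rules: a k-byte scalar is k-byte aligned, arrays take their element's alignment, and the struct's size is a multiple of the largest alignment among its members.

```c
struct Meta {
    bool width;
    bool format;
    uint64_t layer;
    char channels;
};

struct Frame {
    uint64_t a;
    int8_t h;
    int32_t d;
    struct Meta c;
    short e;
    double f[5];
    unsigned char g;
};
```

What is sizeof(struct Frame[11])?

Meta: width at 0 (size 1, align 1) → ends 1; format at 1 (size 1, align 1) → ends 2; pad 6 to align 8 for layer; layer at 8 (size 8, align 8) → ends 16; channels at 16 (size 1, align 1) → ends 17; tail pad 7 to reach multiple of 8; total 24 bytes, alignment 8
a at 0 (size 8, align 8) → ends 8
h at 8 (size 1, align 1) → ends 9
pad 3 to align 4 for d
d at 12 (size 4, align 4) → ends 16
c at 16 (size 24, align 8) → ends 40
e at 40 (size 2, align 2) → ends 42
pad 6 to align 8 for f
f at 48 (size 40, align 8) → ends 88
g at 88 (size 1, align 1) → ends 89
tail pad 7 to reach multiple of 8
total 96 bytes, alignment 8
array of 11: 11 × 96 = 1056

1056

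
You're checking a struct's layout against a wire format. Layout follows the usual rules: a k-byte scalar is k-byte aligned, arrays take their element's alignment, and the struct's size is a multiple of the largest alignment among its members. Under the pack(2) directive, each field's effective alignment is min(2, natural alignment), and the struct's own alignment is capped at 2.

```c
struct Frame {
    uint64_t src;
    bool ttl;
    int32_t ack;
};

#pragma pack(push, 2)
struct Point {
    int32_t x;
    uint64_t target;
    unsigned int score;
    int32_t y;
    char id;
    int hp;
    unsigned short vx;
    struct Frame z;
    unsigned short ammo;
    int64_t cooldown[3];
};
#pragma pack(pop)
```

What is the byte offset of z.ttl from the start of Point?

Frame: 0..8  src  (8B, 8-aligned); 8..9  ttl  (1B, 1-aligned); 9..12  -- padding (3B); 12..16  ack  (4B, 4-aligned); sizeof = 16, alignof = 8
0..4  x  (4B, 2-aligned)
4..12  target  (8B, 2-aligned)
12..16  score  (4B, 2-aligned)
16..20  y  (4B, 2-aligned)
20..21  id  (1B, 1-aligned)
21..22  -- padding (1B)
22..26  hp  (4B, 2-aligned)
26..28  vx  (2B, 2-aligned)
28..44  z  (16B, 2-aligned)
within Frame: ttl at 8
28 + 8 = 36

36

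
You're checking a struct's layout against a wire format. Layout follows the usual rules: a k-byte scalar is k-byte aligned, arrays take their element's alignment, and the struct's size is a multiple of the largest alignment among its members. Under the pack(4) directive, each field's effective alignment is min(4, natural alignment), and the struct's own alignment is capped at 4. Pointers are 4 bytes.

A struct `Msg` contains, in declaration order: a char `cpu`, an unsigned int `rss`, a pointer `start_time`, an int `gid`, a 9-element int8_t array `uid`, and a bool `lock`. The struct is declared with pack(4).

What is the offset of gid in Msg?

@0: cpu [1B, align 1] → 1
+3 pad (align 4)
@4: rss [4B, align 4] → 8
@8: start_time [4B, align 4] → 12
@12: gid [4B, align 4] → 16

12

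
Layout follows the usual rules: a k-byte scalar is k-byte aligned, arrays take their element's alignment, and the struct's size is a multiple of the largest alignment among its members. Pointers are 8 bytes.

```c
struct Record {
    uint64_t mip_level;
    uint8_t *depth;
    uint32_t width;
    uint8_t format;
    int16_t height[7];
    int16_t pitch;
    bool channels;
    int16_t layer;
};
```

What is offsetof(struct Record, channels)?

@0: mip_level [8B, align 8] → 8
@8: depth [8B, align 8] → 16
@16: width [4B, align 4] → 20
@20: format [1B, align 1] → 21
+1 pad (align 2)
@22: height [14B, align 2] → 36
@36: pitch [2B, align 2] → 38
@38: channels [1B, align 1] → 39

38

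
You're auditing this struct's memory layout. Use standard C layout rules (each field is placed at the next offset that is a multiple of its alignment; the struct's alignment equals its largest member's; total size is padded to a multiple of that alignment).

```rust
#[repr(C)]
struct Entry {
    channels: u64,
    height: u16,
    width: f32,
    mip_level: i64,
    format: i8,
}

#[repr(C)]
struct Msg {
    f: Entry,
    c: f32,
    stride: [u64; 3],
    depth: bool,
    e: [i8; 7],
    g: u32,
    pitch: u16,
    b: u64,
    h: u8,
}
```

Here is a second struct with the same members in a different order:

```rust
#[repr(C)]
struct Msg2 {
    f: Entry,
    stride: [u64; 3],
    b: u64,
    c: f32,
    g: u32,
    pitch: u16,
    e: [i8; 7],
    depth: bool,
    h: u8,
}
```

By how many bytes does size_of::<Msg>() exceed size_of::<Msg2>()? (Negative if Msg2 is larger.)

8

Entry: channels at 0 (size 8, align 8) → ends 8; height at 8 (size 2, align 2) → ends 10; pad 2 to align 4 for width; width at 12 (size 4, align 4) → ends 16; mip_level at 16 (size 8, align 8) → ends 24; format at 24 (size 1, align 1) → ends 25; tail pad 7 to reach multiple of 8; total 32 bytes, alignment 8
f at 0 (size 32, align 8) → ends 32
c at 32 (size 4, align 4) → ends 36
pad 4 to align 8 for stride
stride at 40 (size 24, align 8) → ends 64
depth at 64 (size 1, align 1) → ends 65
e at 65 (size 7, align 1) → ends 72
g at 72 (size 4, align 4) → ends 76
pitch at 76 (size 2, align 2) → ends 78
pad 2 to align 8 for b
b at 80 (size 8, align 8) → ends 88
h at 88 (size 1, align 1) → ends 89
tail pad 7 to reach multiple of 8
total 96 bytes, alignment 8
— Msg2 —
f at 0 (size 32, align 8) → ends 32
stride at 32 (size 24, align 8) → ends 56
b at 56 (size 8, align 8) → ends 64
c at 64 (size 4, align 4) → ends 68
g at 68 (size 4, align 4) → ends 72
pitch at 72 (size 2, align 2) → ends 74
e at 74 (size 7, align 1) → ends 81
depth at 81 (size 1, align 1) → ends 82
h at 82 (size 1, align 1) → ends 83
tail pad 5 to reach multiple of 8
total 88 bytes, alignment 8
96 − 88 = 8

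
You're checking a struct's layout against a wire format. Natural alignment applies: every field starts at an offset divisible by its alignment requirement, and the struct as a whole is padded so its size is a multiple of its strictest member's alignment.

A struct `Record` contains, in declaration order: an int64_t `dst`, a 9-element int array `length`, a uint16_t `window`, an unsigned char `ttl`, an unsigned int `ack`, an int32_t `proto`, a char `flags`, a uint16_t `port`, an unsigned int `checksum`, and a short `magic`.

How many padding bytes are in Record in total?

8

@0: dst [8B, align 8] → 8
@8: length [36B, align 4] → 44
@44: window [2B, align 2] → 46
@46: ttl [1B, align 1] → 47
+1 pad (align 4)
@48: ack [4B, align 4] → 52
@52: proto [4B, align 4] → 56
@56: flags [1B, align 1] → 57
+1 pad (align 2)
@58: port [2B, align 2] → 60
@60: checksum [4B, align 4] → 64
@64: magic [2B, align 2] → 66
+6 tail pad (align 8)
size 72, align 8
data bytes 64, size 72 → padding 8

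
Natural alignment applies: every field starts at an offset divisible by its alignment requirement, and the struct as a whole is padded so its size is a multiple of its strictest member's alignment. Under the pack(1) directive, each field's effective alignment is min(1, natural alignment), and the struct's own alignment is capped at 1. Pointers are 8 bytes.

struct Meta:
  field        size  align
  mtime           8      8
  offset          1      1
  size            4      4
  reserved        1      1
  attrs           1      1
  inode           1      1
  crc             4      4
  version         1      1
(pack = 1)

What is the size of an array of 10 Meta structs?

mtime at 0 (size 8, align 1) → ends 8
offset at 8 (size 1, align 1) → ends 9
size at 9 (size 4, align 1) → ends 13
reserved at 13 (size 1, align 1) → ends 14
attrs at 14 (size 1, align 1) → ends 15
inode at 15 (size 1, align 1) → ends 16
crc at 16 (size 4, align 1) → ends 20
version at 20 (size 1, align 1) → ends 21
total 21 bytes, alignment 1
array of 10: 10 × 21 = 210

210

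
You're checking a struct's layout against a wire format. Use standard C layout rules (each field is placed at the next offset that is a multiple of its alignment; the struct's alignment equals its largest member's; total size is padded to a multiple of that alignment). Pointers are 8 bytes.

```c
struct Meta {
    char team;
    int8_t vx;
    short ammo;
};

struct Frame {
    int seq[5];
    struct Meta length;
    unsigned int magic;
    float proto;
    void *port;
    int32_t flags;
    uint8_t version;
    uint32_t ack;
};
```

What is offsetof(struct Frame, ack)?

48

Meta: team at 0 (size 1, align 1) → ends 1; vx at 1 (size 1, align 1) → ends 2; ammo at 2 (size 2, align 2) → ends 4; total 4 bytes, alignment 2
seq at 0 (size 20, align 4) → ends 20
length at 20 (size 4, align 2) → ends 24
magic at 24 (size 4, align 4) → ends 28
proto at 28 (size 4, align 4) → ends 32
port at 32 (size 8, align 8) → ends 40
flags at 40 (size 4, align 4) → ends 44
version at 44 (size 1, align 1) → ends 45
pad 3 to align 4 for ack
ack at 48 (size 4, align 4) → ends 52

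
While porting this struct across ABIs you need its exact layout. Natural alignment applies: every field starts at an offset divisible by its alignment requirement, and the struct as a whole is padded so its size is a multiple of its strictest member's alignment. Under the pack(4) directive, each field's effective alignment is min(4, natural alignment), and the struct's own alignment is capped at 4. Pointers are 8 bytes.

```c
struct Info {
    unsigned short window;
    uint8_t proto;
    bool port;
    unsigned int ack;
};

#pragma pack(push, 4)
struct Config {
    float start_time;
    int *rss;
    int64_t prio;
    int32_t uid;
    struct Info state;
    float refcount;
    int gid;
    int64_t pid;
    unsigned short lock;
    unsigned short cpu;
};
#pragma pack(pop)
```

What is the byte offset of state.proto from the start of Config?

26

Info: @0: window [2B, align 2] → 2; @2: proto [1B, align 1] → 3; @3: port [1B, align 1] → 4; @4: ack [4B, align 4] → 8; size 8, align 4
@0: start_time [4B, align 4] → 4
@4: rss [8B, align 4] → 12
@12: prio [8B, align 4] → 20
@20: uid [4B, align 4] → 24
@24: state [8B, align 4] → 32
within Info: proto at 2
24 + 2 = 26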